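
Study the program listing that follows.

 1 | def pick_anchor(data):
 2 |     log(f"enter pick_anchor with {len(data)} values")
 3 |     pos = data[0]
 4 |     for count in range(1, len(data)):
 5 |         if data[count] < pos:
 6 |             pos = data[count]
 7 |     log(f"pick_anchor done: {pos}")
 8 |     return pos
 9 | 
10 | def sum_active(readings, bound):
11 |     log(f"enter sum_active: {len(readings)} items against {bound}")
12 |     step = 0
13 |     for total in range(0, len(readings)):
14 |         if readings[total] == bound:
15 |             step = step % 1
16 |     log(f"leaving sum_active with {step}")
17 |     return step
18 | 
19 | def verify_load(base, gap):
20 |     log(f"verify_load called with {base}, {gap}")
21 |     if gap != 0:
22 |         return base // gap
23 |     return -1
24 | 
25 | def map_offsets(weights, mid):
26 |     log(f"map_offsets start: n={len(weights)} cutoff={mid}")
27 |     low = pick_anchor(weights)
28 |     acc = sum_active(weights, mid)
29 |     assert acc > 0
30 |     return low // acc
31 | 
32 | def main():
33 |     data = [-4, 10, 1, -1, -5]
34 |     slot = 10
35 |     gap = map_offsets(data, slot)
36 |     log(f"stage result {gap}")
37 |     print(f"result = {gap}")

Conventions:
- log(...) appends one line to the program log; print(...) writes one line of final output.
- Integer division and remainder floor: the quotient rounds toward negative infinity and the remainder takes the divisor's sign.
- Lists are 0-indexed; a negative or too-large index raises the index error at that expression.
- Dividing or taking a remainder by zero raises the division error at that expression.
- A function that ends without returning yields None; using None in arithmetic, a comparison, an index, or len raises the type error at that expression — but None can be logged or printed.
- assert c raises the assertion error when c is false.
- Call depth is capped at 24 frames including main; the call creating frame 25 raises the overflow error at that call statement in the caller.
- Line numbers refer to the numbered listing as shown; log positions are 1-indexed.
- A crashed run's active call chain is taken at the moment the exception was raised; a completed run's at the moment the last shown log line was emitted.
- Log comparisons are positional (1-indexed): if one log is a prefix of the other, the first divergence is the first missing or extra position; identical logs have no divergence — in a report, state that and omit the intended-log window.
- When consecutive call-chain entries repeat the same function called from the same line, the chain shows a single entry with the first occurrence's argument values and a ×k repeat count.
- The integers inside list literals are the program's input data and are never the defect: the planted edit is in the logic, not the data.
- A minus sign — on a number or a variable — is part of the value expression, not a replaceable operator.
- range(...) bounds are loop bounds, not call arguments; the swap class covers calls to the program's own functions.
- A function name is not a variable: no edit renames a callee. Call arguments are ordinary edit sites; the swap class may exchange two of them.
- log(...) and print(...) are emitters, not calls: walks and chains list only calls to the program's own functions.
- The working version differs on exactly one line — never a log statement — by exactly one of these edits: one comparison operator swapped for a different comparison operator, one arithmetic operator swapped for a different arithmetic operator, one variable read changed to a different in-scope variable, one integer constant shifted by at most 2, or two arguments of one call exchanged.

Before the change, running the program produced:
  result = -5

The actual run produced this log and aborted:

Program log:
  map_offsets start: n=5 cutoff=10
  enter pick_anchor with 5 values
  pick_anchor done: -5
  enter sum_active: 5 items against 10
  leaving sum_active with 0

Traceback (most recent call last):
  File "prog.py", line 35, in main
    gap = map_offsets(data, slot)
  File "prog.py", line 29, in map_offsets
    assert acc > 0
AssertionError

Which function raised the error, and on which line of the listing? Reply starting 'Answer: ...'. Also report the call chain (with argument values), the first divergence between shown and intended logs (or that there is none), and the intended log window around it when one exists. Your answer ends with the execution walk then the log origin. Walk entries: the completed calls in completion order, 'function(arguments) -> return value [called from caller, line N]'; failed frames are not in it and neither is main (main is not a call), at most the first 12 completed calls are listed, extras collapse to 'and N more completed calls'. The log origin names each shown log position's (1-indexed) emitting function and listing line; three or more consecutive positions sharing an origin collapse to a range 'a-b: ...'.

Answer: the error was raised in map_offsets, line 29.
Key observation: Everything matches until log position 5, which reads 'leaving sum_active with 0' in place of 'leaving sum_active with 1'.
Call chain: main -> map_offsets([-4, 10, 1, -1, -5], 10) (called at line 35).
First divergence: position 5 — shown 'leaving sum_active with 0', intended 'leaving sum_active with 1'.
Intended log window:
  3: pick_anchor done: -5
  4: enter sum_active: 5 items against 10
  5: leaving sum_active with 1
  6: stage result -5
Execution walk:
  pick_anchor([-4, 10, 1, -1, -5]) -> -5  [called from map_offsets, line 27]
  sum_active([-4, 10, 1, -1, -5], 10) -> 0  [called from map_offsets, line 28]
Origin of each log line:
  1: from map_offsets, line 26
  2: from pick_anchor, line 2
  3: from pick_anchor, line 7
  4: from sum_active, line 11
  5: from sum_active, line 16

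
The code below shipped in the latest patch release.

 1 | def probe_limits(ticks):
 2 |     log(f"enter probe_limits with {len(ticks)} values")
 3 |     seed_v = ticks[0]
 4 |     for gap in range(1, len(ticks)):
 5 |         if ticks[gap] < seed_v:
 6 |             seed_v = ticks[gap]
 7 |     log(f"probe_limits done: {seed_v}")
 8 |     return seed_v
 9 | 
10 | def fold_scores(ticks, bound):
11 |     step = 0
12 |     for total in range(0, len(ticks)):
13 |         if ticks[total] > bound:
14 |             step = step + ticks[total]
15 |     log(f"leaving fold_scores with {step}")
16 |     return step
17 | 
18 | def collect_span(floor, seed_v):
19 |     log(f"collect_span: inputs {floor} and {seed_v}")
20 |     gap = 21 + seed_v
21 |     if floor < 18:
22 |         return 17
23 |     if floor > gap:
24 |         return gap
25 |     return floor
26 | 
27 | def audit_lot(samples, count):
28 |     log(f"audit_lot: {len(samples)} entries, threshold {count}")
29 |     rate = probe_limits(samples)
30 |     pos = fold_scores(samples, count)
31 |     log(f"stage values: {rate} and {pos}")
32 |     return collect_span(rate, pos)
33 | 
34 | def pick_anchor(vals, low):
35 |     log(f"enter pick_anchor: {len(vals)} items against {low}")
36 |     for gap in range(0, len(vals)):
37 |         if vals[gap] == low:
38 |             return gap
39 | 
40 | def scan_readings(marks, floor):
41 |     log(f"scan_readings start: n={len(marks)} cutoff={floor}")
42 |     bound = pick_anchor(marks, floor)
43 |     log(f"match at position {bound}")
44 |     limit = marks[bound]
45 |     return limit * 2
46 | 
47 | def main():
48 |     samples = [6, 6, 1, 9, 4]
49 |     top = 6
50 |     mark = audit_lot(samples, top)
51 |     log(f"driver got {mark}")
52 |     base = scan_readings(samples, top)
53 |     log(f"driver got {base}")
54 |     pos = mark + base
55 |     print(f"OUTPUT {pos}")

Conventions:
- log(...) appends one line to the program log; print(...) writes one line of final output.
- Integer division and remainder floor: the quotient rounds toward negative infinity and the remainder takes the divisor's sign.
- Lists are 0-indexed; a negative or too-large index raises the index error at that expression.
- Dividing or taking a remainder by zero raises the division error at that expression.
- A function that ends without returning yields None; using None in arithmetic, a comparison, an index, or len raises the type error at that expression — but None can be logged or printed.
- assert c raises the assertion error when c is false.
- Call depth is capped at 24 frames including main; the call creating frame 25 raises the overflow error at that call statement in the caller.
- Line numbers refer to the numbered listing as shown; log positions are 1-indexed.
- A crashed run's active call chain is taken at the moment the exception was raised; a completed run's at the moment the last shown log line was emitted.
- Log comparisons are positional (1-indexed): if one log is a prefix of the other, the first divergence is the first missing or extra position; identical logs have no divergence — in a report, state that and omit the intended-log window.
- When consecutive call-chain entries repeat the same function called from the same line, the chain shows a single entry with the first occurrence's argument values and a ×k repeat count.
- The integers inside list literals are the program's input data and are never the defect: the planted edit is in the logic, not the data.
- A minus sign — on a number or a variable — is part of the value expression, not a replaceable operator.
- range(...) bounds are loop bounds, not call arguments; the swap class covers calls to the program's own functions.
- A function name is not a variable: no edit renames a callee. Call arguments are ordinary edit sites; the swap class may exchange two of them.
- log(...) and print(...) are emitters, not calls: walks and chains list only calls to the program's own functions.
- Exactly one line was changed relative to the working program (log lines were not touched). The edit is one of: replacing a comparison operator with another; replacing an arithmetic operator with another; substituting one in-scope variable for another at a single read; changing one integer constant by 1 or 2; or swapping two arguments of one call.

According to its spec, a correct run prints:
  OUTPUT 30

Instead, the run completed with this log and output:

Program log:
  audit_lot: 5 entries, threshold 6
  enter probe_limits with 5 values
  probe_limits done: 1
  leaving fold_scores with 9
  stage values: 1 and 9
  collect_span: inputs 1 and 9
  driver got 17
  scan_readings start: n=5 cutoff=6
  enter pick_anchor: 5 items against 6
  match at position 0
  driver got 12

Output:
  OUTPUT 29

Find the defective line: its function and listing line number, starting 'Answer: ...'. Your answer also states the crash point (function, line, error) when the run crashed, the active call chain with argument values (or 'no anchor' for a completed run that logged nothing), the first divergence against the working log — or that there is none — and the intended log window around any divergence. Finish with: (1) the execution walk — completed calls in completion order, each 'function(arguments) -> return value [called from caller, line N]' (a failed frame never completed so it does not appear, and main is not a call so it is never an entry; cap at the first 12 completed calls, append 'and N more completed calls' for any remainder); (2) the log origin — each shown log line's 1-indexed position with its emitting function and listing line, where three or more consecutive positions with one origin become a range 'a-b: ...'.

Answer: the defect is in collect_span at line 22.
The tell: Everything matches until log position 7, which reads 'driver got 17' in place of 'driver got 18'.
Call chain: main.
First divergence: position 7 — the shown line 'driver got 17' should read 'driver got 18'.
Intended log window:
  5: stage values: 1 and 9
  6: collect_span: inputs 1 and 9
  7: driver got 18
  8: scan_readings start: n=5 cutoff=6
Execution walk:
  probe_limits([6, 6, 1, 9, 4]) -> 1  [called from audit_lot, line 29]
  fold_scores([6, 6, 1, 9, 4], 6) -> 9  [called from audit_lot, line 30]
  collect_span(1, 9) -> 17  [called from audit_lot, line 32]
  audit_lot([6, 6, 1, 9, 4], 6) -> 17  [called from main, line 50]
  pick_anchor([6, 6, 1, 9, 4], 6) -> 0  [called from scan_readings, line 42]
  scan_readings([6, 6, 1, 9, 4], 6) -> 12  [called from main, line 52]
Log origin:
  1: emitted by audit_lot (line 28)
  2: emitted by probe_limits (line 2)
  3: emitted by probe_limits (line 7)
  4: emitted by fold_scores (line 15)
  5: emitted by audit_lot (line 31)
  6: emitted by collect_span (line 19)
  7: emitted by main (line 51)
  8: emitted by scan_readings (line 41)
  9: emitted by pick_anchor (line 35)
  10: emitted by scan_readings (line 43)
  11: emitted by main (line 53)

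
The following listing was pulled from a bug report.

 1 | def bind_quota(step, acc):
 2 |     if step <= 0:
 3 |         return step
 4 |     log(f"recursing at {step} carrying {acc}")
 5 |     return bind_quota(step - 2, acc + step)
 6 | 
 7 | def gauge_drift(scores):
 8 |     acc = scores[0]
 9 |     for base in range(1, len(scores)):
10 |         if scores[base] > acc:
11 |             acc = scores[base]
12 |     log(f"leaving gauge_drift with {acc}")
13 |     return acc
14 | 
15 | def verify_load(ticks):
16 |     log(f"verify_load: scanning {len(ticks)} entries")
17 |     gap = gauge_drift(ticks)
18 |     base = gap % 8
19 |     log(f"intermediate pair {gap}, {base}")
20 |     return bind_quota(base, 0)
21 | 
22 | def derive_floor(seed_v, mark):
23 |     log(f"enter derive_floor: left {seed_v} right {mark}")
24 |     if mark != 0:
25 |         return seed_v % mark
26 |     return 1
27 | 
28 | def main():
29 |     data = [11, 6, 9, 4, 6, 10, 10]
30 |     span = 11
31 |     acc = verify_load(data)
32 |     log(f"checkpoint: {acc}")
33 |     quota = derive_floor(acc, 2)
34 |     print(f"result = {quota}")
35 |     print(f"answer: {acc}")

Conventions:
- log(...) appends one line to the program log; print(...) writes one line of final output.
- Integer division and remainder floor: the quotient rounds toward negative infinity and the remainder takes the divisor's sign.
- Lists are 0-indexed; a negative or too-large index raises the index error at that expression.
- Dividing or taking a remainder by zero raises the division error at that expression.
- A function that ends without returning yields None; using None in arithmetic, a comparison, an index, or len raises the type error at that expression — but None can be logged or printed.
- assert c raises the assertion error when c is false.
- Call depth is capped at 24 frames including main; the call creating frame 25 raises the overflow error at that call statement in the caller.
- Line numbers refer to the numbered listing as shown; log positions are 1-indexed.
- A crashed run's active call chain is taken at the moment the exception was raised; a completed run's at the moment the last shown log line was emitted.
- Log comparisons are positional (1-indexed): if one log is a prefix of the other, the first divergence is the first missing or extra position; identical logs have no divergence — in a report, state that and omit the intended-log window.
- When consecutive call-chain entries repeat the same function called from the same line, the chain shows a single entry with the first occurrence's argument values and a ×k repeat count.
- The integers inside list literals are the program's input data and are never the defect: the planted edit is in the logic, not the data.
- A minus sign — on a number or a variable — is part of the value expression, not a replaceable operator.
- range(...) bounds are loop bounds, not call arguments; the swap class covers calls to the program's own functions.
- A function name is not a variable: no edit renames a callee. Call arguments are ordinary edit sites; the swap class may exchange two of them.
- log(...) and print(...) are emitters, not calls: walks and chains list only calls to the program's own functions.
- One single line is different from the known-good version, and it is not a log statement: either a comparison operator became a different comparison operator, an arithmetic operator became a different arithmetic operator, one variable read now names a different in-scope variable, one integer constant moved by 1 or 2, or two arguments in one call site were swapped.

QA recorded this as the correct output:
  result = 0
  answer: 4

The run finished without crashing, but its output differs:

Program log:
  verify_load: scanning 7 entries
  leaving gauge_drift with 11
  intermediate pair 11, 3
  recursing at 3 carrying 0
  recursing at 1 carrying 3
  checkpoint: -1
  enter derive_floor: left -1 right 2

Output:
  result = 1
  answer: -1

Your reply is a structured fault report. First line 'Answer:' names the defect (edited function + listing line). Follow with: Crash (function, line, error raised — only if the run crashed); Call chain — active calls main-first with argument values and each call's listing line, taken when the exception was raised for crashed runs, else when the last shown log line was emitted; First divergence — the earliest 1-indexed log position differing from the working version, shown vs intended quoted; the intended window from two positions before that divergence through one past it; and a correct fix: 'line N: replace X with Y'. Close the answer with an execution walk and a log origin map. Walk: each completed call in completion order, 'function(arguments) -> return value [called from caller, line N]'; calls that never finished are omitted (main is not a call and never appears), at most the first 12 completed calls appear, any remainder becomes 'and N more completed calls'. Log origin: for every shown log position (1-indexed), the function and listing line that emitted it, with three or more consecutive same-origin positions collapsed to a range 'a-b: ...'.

Answer: the defect is in bind_quota at line 3.
Key fact: Log line 6 is where behavior first shows: 'checkpoint: -1' appears instead of 'checkpoint: 4'.
Call chain: main -> derive_floor(-1, 2) (called at line 33).
First divergence: position 6 — shown 'checkpoint: -1', intended 'checkpoint: 4'.
Intended log window:
  4: recursing at 3 carrying 0
  5: recursing at 1 carrying 3
  6: checkpoint: 4
  7: enter derive_floor: left 4 right 2
Execution walk:
  gauge_drift([11, 6, 9, 4, 6, 10, 10]) -> 11  [called from verify_load, line 17]
  bind_quota(-1, 4) -> -1  [called from bind_quota, line 5]
  bind_quota(1, 3) -> -1  [called from bind_quota, line 5]
  bind_quota(3, 0) -> -1  [called from verify_load, line 20]
  verify_load([11, 6, 9, 4, 6, 10, 10]) -> -1  [called from main, line 31]
  derive_floor(-1, 2) -> 1  [called from main, line 33]
Origin of each log line:
  1: from verify_load, line 16
  2: from gauge_drift, line 12
  3: from verify_load, line 19
  4: from bind_quota, line 4
  5: from bind_quota, line 4
  6: from main, line 32
  7: from derive_floor, line 23
A correct fix: line 3: replace `step` with `acc`.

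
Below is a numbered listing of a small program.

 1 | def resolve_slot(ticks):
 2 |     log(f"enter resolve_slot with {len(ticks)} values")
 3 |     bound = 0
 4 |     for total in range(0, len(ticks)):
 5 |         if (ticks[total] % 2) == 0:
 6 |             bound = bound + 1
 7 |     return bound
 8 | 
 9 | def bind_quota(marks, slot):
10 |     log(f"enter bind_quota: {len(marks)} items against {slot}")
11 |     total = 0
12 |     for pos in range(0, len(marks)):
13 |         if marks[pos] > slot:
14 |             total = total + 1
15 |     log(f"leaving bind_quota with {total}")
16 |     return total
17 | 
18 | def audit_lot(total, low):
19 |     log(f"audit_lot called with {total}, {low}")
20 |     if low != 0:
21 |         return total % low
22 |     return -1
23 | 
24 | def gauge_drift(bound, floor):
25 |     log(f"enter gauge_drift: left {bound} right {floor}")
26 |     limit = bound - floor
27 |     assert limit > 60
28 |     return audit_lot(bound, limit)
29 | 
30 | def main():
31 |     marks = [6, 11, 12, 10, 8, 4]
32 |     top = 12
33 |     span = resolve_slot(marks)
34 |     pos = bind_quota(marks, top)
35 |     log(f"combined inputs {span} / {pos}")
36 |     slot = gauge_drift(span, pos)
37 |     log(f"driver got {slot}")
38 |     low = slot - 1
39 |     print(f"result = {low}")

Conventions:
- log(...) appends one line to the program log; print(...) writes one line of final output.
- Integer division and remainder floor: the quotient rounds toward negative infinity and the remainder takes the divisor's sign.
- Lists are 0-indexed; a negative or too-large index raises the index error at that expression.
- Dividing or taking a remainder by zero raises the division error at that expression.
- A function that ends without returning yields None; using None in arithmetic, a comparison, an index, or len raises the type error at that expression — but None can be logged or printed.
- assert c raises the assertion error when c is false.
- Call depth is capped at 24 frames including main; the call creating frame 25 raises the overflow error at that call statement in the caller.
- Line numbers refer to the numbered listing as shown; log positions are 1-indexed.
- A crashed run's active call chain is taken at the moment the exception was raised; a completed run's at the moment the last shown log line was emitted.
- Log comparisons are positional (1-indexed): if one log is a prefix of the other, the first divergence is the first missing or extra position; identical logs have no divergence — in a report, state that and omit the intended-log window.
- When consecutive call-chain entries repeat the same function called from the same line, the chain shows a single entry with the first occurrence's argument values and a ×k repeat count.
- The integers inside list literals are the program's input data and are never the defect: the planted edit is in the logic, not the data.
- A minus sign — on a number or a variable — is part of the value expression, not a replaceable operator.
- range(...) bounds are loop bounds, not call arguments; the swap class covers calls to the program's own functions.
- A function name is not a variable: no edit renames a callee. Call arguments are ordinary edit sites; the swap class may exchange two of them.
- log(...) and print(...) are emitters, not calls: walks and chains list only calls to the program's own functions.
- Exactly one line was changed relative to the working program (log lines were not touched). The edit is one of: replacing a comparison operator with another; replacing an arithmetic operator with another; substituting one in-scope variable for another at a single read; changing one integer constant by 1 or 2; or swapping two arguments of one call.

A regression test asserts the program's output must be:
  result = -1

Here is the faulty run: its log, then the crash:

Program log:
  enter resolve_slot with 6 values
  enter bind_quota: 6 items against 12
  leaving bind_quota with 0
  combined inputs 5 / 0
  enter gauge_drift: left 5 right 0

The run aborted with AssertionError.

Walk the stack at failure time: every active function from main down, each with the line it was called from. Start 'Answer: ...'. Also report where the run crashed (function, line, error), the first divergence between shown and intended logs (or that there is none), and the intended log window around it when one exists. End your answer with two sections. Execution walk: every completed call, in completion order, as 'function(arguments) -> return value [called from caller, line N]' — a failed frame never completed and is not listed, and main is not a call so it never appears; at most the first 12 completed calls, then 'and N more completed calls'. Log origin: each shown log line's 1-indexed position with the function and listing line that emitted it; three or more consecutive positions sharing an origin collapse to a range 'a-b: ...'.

Answer: main -> gauge_drift (called at line 36).
Key observation: Only 5 log lines were emitted before the run died; the intended continuation was 'audit_lot called with 5, 5'.
Crash: gauge_drift, line 27, AssertionError.
First divergence: position 6 (shown log ended at 5 lines; the working version continues: 'audit_lot called with 5, 5').
Intended log window:
  4: combined inputs 5 / 0
  5: enter gauge_drift: left 5 right 0
  6: audit_lot called with 5, 5
  7: driver got 0
Execution walk:
  resolve_slot([6, 11, 12, 10, 8, 4]) -> 5  [called from main, line 33]
  bind_quota([6, 11, 12, 10, 8, 4], 12) -> 0  [called from main, line 34]
Origin of each log line:
  1: emitted by resolve_slot (line 2)
  2: emitted by bind_quota (line 10)
  3: emitted by bind_quota (line 15)
  4: emitted by main (line 35)
  5: emitted by gauge_drift (line 25)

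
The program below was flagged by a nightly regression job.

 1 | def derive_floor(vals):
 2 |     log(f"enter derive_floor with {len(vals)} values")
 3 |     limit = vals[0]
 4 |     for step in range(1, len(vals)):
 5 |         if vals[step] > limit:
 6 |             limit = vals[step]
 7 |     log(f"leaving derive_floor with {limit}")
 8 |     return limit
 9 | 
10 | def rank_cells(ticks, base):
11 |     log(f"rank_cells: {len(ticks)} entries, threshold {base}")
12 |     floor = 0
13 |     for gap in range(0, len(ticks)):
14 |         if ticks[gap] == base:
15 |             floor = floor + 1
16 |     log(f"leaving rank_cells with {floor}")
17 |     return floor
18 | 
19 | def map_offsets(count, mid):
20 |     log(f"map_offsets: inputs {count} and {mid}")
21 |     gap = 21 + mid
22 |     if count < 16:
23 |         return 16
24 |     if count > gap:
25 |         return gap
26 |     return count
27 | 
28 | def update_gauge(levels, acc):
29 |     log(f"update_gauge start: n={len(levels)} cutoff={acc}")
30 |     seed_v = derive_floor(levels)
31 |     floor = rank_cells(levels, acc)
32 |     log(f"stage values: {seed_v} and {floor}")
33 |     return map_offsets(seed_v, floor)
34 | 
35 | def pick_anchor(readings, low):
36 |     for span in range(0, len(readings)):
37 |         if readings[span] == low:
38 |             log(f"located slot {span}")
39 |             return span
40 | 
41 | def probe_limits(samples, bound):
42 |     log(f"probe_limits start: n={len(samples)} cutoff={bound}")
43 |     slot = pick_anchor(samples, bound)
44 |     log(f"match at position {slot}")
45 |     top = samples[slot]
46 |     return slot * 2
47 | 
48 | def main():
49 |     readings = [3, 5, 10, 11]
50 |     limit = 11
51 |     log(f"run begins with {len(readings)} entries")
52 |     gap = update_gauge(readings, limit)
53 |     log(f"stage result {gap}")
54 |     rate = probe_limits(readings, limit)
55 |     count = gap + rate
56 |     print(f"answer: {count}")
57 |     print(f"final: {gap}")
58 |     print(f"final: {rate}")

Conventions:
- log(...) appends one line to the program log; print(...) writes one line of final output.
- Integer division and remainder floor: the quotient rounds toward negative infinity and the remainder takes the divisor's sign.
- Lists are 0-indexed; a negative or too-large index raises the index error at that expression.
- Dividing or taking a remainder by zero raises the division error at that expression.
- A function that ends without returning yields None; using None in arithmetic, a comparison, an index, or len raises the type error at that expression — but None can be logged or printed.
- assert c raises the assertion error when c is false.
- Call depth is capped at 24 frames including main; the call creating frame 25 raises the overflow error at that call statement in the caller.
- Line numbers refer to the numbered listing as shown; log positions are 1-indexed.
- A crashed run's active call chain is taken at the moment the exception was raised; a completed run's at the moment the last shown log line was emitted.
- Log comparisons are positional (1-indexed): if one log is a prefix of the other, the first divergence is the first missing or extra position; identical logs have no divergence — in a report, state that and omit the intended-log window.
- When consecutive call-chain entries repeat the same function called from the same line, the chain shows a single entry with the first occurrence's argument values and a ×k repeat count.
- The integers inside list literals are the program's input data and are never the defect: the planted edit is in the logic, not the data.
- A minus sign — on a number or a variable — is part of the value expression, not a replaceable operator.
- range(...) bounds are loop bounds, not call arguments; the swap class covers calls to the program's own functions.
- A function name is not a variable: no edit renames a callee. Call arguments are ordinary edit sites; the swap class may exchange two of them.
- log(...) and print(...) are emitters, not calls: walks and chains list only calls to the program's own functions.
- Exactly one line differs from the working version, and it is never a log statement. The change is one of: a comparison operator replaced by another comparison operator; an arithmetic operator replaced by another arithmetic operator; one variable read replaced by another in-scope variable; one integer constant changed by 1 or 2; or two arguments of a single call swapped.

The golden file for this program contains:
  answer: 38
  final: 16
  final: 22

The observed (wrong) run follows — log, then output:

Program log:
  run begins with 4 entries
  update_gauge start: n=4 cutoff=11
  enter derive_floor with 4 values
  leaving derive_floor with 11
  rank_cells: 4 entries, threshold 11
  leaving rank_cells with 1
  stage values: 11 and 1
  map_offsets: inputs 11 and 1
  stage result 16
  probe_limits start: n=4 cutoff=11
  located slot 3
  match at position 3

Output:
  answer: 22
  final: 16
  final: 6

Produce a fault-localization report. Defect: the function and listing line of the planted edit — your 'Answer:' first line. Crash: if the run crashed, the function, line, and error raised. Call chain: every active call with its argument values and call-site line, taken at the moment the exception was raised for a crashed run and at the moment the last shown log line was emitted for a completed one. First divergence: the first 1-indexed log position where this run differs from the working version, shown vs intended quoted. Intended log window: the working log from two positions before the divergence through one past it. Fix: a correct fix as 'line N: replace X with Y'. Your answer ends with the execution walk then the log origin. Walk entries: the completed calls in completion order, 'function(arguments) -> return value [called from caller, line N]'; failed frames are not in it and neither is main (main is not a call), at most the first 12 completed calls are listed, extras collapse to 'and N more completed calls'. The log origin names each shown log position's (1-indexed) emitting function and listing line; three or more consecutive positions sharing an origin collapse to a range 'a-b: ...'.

Answer: the defect is in probe_limits at line 46.
Key observation: No log line changed; the fault shows up purely in the output.
Call chain: main -> probe_limits([3, 5, 10, 11], 11) (called at line 54).
First divergence: none; the two logs match at every position.
Execution walk:
  derive_floor([3, 5, 10, 11]) -> 11  [called from update_gauge, line 30]
  rank_cells([3, 5, 10, 11], 11) -> 1  [called from update_gauge, line 31]
  map_offsets(11, 1) -> 16  [called from update_gauge, line 33]
  update_gauge([3, 5, 10, 11], 11) -> 16  [called from main, line 52]
  pick_anchor([3, 5, 10, 11], 11) -> 3  [called from probe_limits, line 43]
  probe_limits([3, 5, 10, 11], 11) -> 6  [called from main, line 54]
Log line origins:
  1: emitted by main (line 51)
  2: emitted by update_gauge (line 29)
  3: emitted by derive_floor (line 2)
  4: emitted by derive_floor (line 7)
  5: emitted by rank_cells (line 11)
  6: emitted by rank_cells (line 16)
  7: emitted by update_gauge (line 32)
  8: emitted by map_offsets (line 20)
  9: emitted by main (line 53)
  10: emitted by probe_limits (line 42)
  11: emitted by pick_anchor (line 38)
  12: emitted by probe_limits (line 44)
A correct fix: line 46: replace `slot` with `top`.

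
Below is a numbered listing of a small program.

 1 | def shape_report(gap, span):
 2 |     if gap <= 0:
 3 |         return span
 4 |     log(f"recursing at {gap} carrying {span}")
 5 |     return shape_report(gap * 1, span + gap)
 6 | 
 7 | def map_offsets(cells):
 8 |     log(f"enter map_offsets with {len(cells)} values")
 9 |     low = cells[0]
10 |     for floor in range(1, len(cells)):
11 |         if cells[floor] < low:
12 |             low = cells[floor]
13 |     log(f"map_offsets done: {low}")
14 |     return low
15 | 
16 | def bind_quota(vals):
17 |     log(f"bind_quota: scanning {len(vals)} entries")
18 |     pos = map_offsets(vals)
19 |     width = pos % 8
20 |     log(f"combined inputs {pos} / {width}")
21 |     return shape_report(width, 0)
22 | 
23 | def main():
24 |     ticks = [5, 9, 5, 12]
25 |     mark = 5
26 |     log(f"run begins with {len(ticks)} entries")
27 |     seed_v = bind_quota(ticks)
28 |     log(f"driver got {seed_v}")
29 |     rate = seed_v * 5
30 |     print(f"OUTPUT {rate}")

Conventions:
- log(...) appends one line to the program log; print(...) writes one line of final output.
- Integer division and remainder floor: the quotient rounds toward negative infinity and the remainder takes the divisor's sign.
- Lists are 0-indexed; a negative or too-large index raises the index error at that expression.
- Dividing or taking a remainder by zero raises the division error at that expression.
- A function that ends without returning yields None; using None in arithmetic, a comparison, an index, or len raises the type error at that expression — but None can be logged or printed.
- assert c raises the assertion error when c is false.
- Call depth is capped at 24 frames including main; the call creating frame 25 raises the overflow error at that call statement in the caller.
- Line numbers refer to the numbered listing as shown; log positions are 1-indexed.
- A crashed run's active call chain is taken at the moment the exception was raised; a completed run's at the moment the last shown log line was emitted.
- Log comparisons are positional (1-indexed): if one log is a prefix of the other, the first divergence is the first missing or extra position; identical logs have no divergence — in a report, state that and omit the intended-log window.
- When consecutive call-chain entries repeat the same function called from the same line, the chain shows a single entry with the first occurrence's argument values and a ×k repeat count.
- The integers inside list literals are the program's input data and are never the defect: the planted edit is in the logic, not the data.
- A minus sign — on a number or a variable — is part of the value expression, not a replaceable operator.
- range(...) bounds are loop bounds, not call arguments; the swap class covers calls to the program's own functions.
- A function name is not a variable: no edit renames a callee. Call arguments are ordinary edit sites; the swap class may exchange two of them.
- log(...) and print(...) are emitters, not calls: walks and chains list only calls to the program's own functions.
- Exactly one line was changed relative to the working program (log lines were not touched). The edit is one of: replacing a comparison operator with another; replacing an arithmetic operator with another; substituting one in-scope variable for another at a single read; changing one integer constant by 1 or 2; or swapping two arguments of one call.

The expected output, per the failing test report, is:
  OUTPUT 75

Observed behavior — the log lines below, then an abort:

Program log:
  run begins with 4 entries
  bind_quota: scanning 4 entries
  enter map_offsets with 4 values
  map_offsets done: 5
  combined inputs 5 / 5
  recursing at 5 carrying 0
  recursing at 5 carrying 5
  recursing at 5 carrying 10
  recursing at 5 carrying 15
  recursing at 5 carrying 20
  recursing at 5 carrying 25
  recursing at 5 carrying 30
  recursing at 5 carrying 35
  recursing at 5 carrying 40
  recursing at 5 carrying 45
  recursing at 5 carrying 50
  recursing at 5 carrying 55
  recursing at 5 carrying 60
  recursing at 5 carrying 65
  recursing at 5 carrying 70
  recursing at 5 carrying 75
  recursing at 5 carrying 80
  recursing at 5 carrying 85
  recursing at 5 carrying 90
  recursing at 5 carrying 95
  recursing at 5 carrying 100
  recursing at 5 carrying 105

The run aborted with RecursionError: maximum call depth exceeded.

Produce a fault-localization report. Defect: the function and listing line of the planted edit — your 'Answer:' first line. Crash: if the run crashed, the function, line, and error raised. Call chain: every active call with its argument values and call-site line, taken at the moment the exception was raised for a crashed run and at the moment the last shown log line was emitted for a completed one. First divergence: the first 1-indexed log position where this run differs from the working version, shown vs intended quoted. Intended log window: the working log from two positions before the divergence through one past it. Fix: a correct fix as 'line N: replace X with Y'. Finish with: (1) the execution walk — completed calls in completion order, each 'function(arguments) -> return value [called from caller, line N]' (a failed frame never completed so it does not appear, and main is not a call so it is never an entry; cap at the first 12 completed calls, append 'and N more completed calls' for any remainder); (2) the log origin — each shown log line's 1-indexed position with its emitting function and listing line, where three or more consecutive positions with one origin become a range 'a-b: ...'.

Answer: the defect is in shape_report at line 5.
Core observation: The log first diverges at position 7: the faulty run prints 'recursing at 5 carrying 5' where the working version prints 'recursing at 4 carrying 5'.
Crash: shape_report, line 5, RecursionError.
Call chain: main -> bind_quota([5, 9, 5, 12]) (called at line 27) -> shape_report(5, 0) (called at line 21) -> shape_report(5, 5) (called at line 5) ×21.
First divergence: position 7 — shown 'recursing at 5 carrying 5', intended 'recursing at 4 carrying 5'.
Intended log window:
  5: combined inputs 5 / 5
  6: recursing at 5 carrying 0
  7: recursing at 4 carrying 5
  8: recursing at 3 carrying 9
Execution walk:
  map_offsets([5, 9, 5, 12]) -> 5  [called from bind_quota, line 18]
Origin of each log line:
  1: from main, line 26
  2: from bind_quota, line 17
  3: from map_offsets, line 8
  4: from map_offsets, line 13
  5: from bind_quota, line 20
  6-27: from shape_report, line 4
A correct fix: line 5: replace `*` with `-`.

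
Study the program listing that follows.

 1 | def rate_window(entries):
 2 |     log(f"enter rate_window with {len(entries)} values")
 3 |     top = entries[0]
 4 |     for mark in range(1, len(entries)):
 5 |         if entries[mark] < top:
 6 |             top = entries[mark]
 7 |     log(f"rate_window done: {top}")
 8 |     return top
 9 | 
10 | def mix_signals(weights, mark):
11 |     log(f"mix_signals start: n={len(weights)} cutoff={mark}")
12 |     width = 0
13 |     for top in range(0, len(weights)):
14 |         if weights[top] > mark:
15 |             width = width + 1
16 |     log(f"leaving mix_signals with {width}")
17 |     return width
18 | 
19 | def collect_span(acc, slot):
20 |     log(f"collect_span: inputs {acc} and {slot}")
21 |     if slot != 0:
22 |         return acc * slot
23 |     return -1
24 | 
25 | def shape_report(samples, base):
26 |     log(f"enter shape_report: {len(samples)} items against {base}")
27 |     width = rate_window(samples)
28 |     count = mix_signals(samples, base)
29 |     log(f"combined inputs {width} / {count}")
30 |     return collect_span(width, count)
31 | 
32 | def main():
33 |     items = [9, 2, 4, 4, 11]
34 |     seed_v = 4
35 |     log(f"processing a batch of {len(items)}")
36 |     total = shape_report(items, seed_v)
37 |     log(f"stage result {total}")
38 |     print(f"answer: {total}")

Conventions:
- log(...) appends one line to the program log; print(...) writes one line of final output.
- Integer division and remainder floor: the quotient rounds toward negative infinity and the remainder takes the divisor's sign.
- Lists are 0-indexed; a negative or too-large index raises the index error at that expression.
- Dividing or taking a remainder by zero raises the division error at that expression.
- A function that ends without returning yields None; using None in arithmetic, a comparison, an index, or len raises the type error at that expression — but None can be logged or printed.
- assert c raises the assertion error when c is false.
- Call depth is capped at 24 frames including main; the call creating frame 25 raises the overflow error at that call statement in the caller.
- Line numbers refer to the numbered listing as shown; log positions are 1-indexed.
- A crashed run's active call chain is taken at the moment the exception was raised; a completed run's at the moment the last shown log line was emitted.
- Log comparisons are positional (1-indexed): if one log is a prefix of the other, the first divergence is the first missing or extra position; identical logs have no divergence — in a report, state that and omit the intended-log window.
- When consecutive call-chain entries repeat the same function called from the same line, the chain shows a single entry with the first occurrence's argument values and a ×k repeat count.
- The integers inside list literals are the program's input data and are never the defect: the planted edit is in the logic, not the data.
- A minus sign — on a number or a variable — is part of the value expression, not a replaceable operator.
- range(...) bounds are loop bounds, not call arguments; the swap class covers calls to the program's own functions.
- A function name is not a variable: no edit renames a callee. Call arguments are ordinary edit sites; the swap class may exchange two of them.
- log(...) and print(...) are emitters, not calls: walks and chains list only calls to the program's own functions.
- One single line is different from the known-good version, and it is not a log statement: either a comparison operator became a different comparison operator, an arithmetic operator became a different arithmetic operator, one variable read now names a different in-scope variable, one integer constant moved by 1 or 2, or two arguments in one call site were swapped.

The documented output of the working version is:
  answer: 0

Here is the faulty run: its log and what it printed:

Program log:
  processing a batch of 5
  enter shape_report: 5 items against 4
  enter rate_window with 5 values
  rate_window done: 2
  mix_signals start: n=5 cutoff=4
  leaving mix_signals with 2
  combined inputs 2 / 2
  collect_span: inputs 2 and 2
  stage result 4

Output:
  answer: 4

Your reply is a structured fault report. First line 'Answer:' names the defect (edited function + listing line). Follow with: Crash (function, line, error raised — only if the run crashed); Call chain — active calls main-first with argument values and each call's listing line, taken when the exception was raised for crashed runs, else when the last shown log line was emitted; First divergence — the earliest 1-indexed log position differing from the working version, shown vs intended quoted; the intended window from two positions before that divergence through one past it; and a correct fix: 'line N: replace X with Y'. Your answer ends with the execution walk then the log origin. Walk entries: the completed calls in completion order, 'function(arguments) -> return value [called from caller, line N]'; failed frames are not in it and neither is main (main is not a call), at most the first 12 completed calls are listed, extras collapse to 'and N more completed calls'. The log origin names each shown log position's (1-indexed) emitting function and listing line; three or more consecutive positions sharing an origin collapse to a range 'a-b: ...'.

Answer: the defect is in collect_span at line 22.
Key fact: Position 9 is the first bad log line: 'stage result 4' should read 'stage result 0'.
Call chain: main.
First divergence: at position 9 the run shows 'stage result 4' where the working version logs 'stage result 0'.
Intended log window:
  7: combined inputs 2 / 2
  8: collect_span: inputs 2 and 2
  9: stage result 0
Execution walk:
  rate_window([9, 2, 4, 4, 11]) -> 2  [called from shape_report, line 27]
  mix_signals([9, 2, 4, 4, 11], 4) -> 2  [called from shape_report, line 28]
  collect_span(2, 2) -> 4  [called from shape_report, line 30]
  shape_report([9, 2, 4, 4, 11], 4) -> 4  [called from main, line 36]
Origin of each log line:
  1: logged in main at line 35
  2: logged in shape_report at line 26
  3: logged in rate_window at line 2
  4: logged in rate_window at line 7
  5: logged in mix_signals at line 11
  6: logged in mix_signals at line 16
  7: logged in shape_report at line 29
  8: logged in collect_span at line 20
  9: logged in main at line 37
A correct fix: line 22: replace `*` with `%`.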